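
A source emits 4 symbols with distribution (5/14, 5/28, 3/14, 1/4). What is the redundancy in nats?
0.0343 nats

Redundancy measures how far a source is from maximum entropy:
R = H_max - H(X)

Maximum entropy for 4 symbols: H_max = log_e(4) = 1.3863 nats
Actual entropy: H(X) = 1.3520 nats
Redundancy: R = 1.3863 - 1.3520 = 0.0343 nats

This redundancy represents potential for compression: the source could be compressed by 0.0343 nats per symbol.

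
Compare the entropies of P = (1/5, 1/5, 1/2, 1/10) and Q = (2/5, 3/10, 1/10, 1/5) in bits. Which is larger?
Q

Computing entropies in bits:
H(P) = 1.7610
H(Q) = 1.8464

Distribution Q has higher entropy.

Intuition: The distribution closer to uniform (more spread out) has higher entropy.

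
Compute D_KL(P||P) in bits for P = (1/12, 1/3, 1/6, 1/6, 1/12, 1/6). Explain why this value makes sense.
0.0000 bits

KL divergence satisfies the Gibbs inequality: D_KL(P||Q) ≥ 0 for all distributions P, Q.

D_KL(P||Q) = Σ p(x) log(p(x)/q(x))
Each term is p(x) × log_2(p(x)/p(x)) = p(x) × log_2(1) = 0, so the sum is 0.
D_KL(P||Q) = 0.0000 bits

When P = Q, the KL divergence is exactly 0, as there is no 'divergence' between identical distributions.

This non-negativity is a fundamental property: relative entropy cannot be negative because it measures how different Q is from P.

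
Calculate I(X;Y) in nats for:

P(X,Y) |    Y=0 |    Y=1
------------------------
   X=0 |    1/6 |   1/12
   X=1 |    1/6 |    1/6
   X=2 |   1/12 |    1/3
0.0805 nats

Mutual information: I(X;Y) = H(X) + H(Y) - H(X,Y)

Marginals:
P(X) = (1/4, 1/3, 5/12), H(X) = 1.0776 nats
P(Y) = (5/12, 7/12), H(Y) = 0.6792 nats

Joint entropy: H(X,Y) = 1.6762 nats

I(X;Y) = 1.0776 + 0.6792 - 1.6762 = 0.0805 nats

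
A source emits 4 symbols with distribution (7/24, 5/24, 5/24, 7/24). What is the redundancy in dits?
0.0061 dits

Redundancy measures how far a source is from maximum entropy:
R = H_max - H(X)

Maximum entropy for 4 symbols: H_max = log_10(4) = 0.6021 dits
Actual entropy: H(X) = 0.5960 dits
Redundancy: R = 0.6021 - 0.5960 = 0.0061 dits

This redundancy represents potential for compression: the source could be compressed by 0.0061 dits per symbol.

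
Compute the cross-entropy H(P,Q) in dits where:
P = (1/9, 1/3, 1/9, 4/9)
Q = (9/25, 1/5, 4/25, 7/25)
0.6164 dits

Cross-entropy: H(P,Q) = -Σ p(x) log q(x)

Alternatively: H(P,Q) = H(P) + D_KL(P||Q)
H(P) = 0.5276 dits
D_KL(P||Q) = 0.0888 dits

H(P,Q) = 0.5276 + 0.0888 = 0.6164 dits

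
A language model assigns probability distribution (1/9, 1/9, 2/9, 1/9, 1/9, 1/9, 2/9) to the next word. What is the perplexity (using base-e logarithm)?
6.6138

Perplexity is e^H (or exp(H) for natural log).

First, H = -Σ p log p = 1.8892 nats
Perplexity = e^1.8892 = 6.6138

Interpretation: The model's uncertainty is equivalent to choosing uniformly among 6.6 options.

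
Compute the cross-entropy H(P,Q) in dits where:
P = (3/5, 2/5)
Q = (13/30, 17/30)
0.3166 dits

Cross-entropy: H(P,Q) = -Σ p(x) log q(x)

Alternatively: H(P,Q) = H(P) + D_KL(P||Q)
H(P) = 0.2923 dits
D_KL(P||Q) = 0.0243 dits

H(P,Q) = 0.2923 + 0.0243 = 0.3166 dits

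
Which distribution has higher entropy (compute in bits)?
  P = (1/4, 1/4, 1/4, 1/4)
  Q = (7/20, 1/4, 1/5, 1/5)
P

Computing entropies in bits:
H(P) = 2.0000
H(Q) = 1.9589

Distribution P has higher entropy.

Intuition: The distribution closer to uniform (more spread out) has higher entropy.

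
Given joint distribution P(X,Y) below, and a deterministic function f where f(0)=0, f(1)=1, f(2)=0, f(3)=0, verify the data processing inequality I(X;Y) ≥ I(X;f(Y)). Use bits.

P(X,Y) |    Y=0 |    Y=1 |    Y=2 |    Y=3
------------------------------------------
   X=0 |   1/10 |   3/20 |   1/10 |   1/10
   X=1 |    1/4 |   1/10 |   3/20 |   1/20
I(X;Y) = 0.0675, I(X;f(Y)) = 0.0218, inequality holds: 0.0675 ≥ 0.0218

Data Processing Inequality: For any Markov chain X → Y → Z, we have I(X;Y) ≥ I(X;Z).

Here Z = f(Y) is a deterministic function of Y, forming X → Y → Z.

Original I(X;Y) = 0.0675 bits

After applying f:
P(X,Z) where Z=f(Y):
- P(X,Z=0) = P(X,Y=0) + P(X,Y=2) + P(X,Y=3)
- P(X,Z=1) = P(X,Y=1)

I(X;Z) = I(X;f(Y)) = 0.0218 bits

Verification: 0.0675 ≥ 0.0218 ✓

Information cannot be created by processing; the function f can only lose information about X.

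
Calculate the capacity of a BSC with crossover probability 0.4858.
0.0006 bits

For a binary symmetric channel (BSC) with error probability p:
Capacity C = 1 - H(p) bits per symbol

where H(p) = -p log₂(p) - (1-p) log₂(1-p) is the binary entropy function.

H(0.4858) = 0.9994 bits
C = 1 - 0.9994 = 0.0006 bits per symbol

This means we can reliably transmit up to 0.0006 bits of information per channel use.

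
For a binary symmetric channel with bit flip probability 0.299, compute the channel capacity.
0.1199 bits

For a binary symmetric channel (BSC) with error probability p:
Capacity C = 1 - H(p) bits per symbol

where H(p) = -p log₂(p) - (1-p) log₂(1-p) is the binary entropy function.

H(0.299) = 0.8801 bits
C = 1 - 0.8801 = 0.1199 bits per symbol

This means we can reliably transmit up to 0.1199 bits of information per channel use.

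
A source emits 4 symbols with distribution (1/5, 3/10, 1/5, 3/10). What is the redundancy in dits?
0.0087 dits

Redundancy measures how far a source is from maximum entropy:
R = H_max - H(X)

Maximum entropy for 4 symbols: H_max = log_10(4) = 0.6021 dits
Actual entropy: H(X) = 0.5933 dits
Redundancy: R = 0.6021 - 0.5933 = 0.0087 dits

This redundancy represents potential for compression: the source could be compressed by 0.0087 dits per symbol.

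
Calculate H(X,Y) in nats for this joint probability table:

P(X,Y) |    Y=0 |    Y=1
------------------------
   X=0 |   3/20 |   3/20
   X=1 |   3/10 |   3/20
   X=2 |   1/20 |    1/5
1.6866 nats

Joint entropy is H(X,Y) = -Σ_{x,y} p(x,y) log p(x,y).

Summing over all non-zero entries:
H(X,Y) = -[3/20·log_e(3/20) + 3/20·log_e(3/20) + 3/10·log_e(3/10) + 3/20·log_e(3/20) + 1/20·log_e(1/20) + 1/5·log_e(1/5)]
H(X,Y) = 1.6866 nats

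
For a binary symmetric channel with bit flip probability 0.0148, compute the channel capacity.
0.8888 bits

For a binary symmetric channel (BSC) with error probability p:
Capacity C = 1 - H(p) bits per symbol

where H(p) = -p log₂(p) - (1-p) log₂(1-p) is the binary entropy function.

H(0.0148) = 0.1112 bits
C = 1 - 0.1112 = 0.8888 bits per symbol

This means we can reliably transmit up to 0.8888 bits of information per channel use.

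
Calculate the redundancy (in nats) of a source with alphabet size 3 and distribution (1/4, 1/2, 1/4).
0.0589 nats

Redundancy measures how far a source is from maximum entropy:
R = H_max - H(X)

Maximum entropy for 3 symbols: H_max = log_e(3) = 1.0986 nats
Actual entropy: H(X) = 1.0397 nats
Redundancy: R = 1.0986 - 1.0397 = 0.0589 nats

This redundancy represents potential for compression: the source could be compressed by 0.0589 nats per symbol.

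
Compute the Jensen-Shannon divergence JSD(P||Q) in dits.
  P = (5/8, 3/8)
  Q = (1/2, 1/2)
0.0035 dits

Jensen-Shannon divergence is:
JSD(P||Q) = 0.5 × D_KL(P||M) + 0.5 × D_KL(Q||M)
where M = 0.5 × (P + Q) is the mixture distribution.

M = 0.5 × (5/8, 3/8) + 0.5 × (1/2, 1/2) = (9/16, 7/16)

D_KL(P||M) = 0.0035 dits
D_KL(Q||M) = 0.0034 dits

JSD(P||Q) = 0.5 × 0.0035 + 0.5 × 0.0034 = 0.0035 dits

Unlike KL divergence, JSD is symmetric and bounded: 0 ≤ JSD ≤ log(2).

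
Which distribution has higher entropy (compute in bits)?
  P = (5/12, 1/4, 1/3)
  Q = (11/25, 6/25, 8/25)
P

Computing entropies in bits:
H(P) = 1.5546
H(Q) = 1.5413

Distribution P has higher entropy.

Intuition: The distribution closer to uniform (more spread out) has higher entropy.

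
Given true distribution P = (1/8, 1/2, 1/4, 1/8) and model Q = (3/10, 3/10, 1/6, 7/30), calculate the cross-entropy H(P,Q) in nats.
1.3823 nats

Cross-entropy: H(P,Q) = -Σ p(x) log q(x)

Alternatively: H(P,Q) = H(P) + D_KL(P||Q)
H(P) = 1.2130 nats
D_KL(P||Q) = 0.1693 nats

H(P,Q) = 1.2130 + 0.1693 = 1.3823 nats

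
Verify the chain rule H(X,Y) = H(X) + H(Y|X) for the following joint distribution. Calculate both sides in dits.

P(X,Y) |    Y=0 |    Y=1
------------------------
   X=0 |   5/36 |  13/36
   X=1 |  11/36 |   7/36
H(X,Y) = 0.5744, H(X) = 0.3010, H(Y|X) = 0.2734 (all in dits)

Chain rule: H(X,Y) = H(X) + H(Y|X)

Left side — joint entropy directly:
H(X,Y) = -Σ p(x,y) log p(x,y) = 0.5744 dits

Right side — compute H(Y|X) from the conditional distributions:
P(X) = (1/2, 1/2), so H(X) = 0.3010 dits
H(Y|X) = Σ_x P(X=x) · H(Y|X=x):
  P(Y|X=0) = (5/18, 13/18), H(Y|X=0) = 0.2566, weight P(X=0) = 1/2
  P(Y|X=1) = (11/18, 7/18), H(Y|X=1) = 0.2902, weight P(X=1) = 1/2
H(Y|X) = 0.2734 dits

H(X) + H(Y|X) = 0.3010 + 0.2734 = 0.5744 dits

Both sides equal 0.5744 dits. ✓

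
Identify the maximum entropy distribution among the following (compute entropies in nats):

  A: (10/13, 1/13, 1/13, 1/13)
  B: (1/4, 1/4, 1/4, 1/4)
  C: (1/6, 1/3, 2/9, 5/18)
B

For a discrete distribution over n outcomes, entropy is maximized by the uniform distribution.

Computing entropies:
H(A) = 0.7937 nats
H(B) = 1.3863 nats
H(C) = 1.3549 nats

The uniform distribution (where all probabilities equal 1/4) achieves the maximum entropy of log_e(4) = 1.3863 nats.

Distribution B has the highest entropy.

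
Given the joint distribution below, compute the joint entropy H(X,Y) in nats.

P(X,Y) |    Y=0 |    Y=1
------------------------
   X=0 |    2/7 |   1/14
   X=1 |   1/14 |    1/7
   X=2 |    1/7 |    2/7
1.6488 nats

Joint entropy is H(X,Y) = -Σ_{x,y} p(x,y) log p(x,y).

Summing over all non-zero entries:
H(X,Y) = -[2/7·log_e(2/7) + 1/14·log_e(1/14) + 1/14·log_e(1/14) + 1/7·log_e(1/7) + 1/7·log_e(1/7) + 2/7·log_e(2/7)]
H(X,Y) = 1.6488 nats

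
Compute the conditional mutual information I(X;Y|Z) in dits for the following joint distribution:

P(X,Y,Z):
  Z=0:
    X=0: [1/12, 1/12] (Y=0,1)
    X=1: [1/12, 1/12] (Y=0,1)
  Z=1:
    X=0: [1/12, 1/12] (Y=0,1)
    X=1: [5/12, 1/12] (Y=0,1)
0.0148 dits

Conditional mutual information: I(X;Y|Z) = H(X|Z) + H(Y|Z) - H(X,Y|Z)

H(Z) = 0.2764
H(X,Z) = 0.5396 → H(X|Z) = 0.2632
H(Y,Z) = 0.5396 → H(Y|Z) = 0.2632
H(X,Y,Z) = 0.7879 → H(X,Y|Z) = 0.5115

I(X;Y|Z) = 0.2632 + 0.2632 - 0.5115 = 0.0148 dits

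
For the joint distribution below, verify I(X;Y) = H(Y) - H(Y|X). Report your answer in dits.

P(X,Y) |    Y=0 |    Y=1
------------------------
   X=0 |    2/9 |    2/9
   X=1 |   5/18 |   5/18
I(X;Y) = 0.0000 dits

Mutual information has multiple equivalent forms:
- I(X;Y) = H(X) - H(X|Y)
- I(X;Y) = H(Y) - H(Y|X)
- I(X;Y) = H(X) + H(Y) - H(X,Y)

Computing all quantities:
H(X) = 0.2983, H(Y) = 0.3010, H(X,Y) = 0.5994
H(X|Y) = 0.2983, H(Y|X) = 0.3010

Verification:
H(X) - H(X|Y) = 0.2983 - 0.2983 = 0.0000
H(Y) - H(Y|X) = 0.3010 - 0.3010 = 0.0000
H(X) + H(Y) - H(X,Y) = 0.2983 + 0.3010 - 0.5994 = 0.0000

All forms give I(X;Y) = 0.0000 dits. ✓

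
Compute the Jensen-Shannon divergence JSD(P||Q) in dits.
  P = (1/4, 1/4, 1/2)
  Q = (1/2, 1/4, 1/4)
0.0184 dits

Jensen-Shannon divergence is:
JSD(P||Q) = 0.5 × D_KL(P||M) + 0.5 × D_KL(Q||M)
where M = 0.5 × (P + Q) is the mixture distribution.

M = 0.5 × (1/4, 1/4, 1/2) + 0.5 × (1/2, 1/4, 1/4) = (3/8, 1/4, 3/8)

D_KL(P||M) = 0.0184 dits
D_KL(Q||M) = 0.0184 dits

JSD(P||Q) = 0.5 × 0.0184 + 0.5 × 0.0184 = 0.0184 dits

Unlike KL divergence, JSD is symmetric and bounded: 0 ≤ JSD ≤ log(2).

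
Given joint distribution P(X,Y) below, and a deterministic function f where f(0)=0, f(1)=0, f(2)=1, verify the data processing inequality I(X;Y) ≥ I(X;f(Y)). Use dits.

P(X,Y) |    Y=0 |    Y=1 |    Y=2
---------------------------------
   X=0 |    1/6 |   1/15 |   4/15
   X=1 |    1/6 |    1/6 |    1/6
I(X;Y) = 0.0147, I(X;f(Y)) = 0.0089, inequality holds: 0.0147 ≥ 0.0089

Data Processing Inequality: For any Markov chain X → Y → Z, we have I(X;Y) ≥ I(X;Z).

Here Z = f(Y) is a deterministic function of Y, forming X → Y → Z.

Original I(X;Y) = 0.0147 dits

After applying f:
P(X,Z) where Z=f(Y):
- P(X,Z=0) = P(X,Y=0) + P(X,Y=1)
- P(X,Z=1) = P(X,Y=2)

I(X;Z) = I(X;f(Y)) = 0.0089 dits

Verification: 0.0147 ≥ 0.0089 ✓

Information cannot be created by processing; the function f can only lose information about X.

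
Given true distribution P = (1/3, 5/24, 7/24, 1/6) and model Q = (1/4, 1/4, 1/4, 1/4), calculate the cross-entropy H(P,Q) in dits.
0.6021 dits

Cross-entropy: H(P,Q) = -Σ p(x) log q(x)

Alternatively: H(P,Q) = H(P) + D_KL(P||Q)
H(P) = 0.5867 dits
D_KL(P||Q) = 0.0153 dits

H(P,Q) = 0.5867 + 0.0153 = 0.6021 dits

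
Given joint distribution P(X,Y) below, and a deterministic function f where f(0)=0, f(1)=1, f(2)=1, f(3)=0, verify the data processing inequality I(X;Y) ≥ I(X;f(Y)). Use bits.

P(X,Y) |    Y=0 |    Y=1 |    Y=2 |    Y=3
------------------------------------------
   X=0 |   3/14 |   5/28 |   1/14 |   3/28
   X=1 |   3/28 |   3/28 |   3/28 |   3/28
I(X;Y) = 0.0297, I(X;f(Y)) = 0.0028, inequality holds: 0.0297 ≥ 0.0028

Data Processing Inequality: For any Markov chain X → Y → Z, we have I(X;Y) ≥ I(X;Z).

Here Z = f(Y) is a deterministic function of Y, forming X → Y → Z.

Original I(X;Y) = 0.0297 bits

After applying f:
P(X,Z) where Z=f(Y):
- P(X,Z=0) = P(X,Y=0) + P(X,Y=3)
- P(X,Z=1) = P(X,Y=1) + P(X,Y=2)

I(X;Z) = I(X;f(Y)) = 0.0028 bits

Verification: 0.0297 ≥ 0.0028 ✓

Information cannot be created by processing; the function f can only lose information about X.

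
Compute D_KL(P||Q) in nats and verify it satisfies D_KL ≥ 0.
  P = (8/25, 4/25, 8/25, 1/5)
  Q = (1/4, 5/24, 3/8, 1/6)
0.0225 nats

KL divergence satisfies the Gibbs inequality: D_KL(P||Q) ≥ 0 for all distributions P, Q.

D_KL(P||Q) = Σ p(x) log(p(x)/q(x))
Term by term:
  x=0: 8/25 × log_e[(8/25)/(1/4)] = 0.0790
  x=1: 4/25 × log_e[(4/25)/(5/24)] = -0.0422
  x=2: 8/25 × log_e[(8/25)/(3/8)] = -0.0508
  x=3: 1/5 × log_e[(1/5)/(1/6)] = 0.0365
D_KL(P||Q) = 0.0225 nats

D_KL(P||Q) = 0.0225 ≥ 0 ✓

This non-negativity is a fundamental property: relative entropy cannot be negative because it measures how different Q is from P.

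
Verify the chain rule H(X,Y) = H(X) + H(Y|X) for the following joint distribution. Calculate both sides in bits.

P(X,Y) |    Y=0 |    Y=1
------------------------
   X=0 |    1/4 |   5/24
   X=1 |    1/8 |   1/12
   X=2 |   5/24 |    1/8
H(X,Y) = 2.4917, H(X) = 1.5157, H(Y|X) = 0.9760 (all in bits)

Chain rule: H(X,Y) = H(X) + H(Y|X)

Left side — joint entropy directly:
H(X,Y) = -Σ p(x,y) log p(x,y) = 2.4917 bits

Right side — compute H(Y|X) from the conditional distributions:
P(X) = (11/24, 5/24, 1/3), so H(X) = 1.5157 bits
H(Y|X) = Σ_x P(X=x) · H(Y|X=x):
  P(Y|X=0) = (6/11, 5/11), H(Y|X=0) = 0.9940, weight P(X=0) = 11/24
  P(Y|X=1) = (3/5, 2/5), H(Y|X=1) = 0.9710, weight P(X=1) = 5/24
  P(Y|X=2) = (5/8, 3/8), H(Y|X=2) = 0.9544, weight P(X=2) = 1/3
H(Y|X) = 0.9760 bits

H(X) + H(Y|X) = 1.5157 + 0.9760 = 2.4917 bits

Both sides equal 2.4917 bits. ✓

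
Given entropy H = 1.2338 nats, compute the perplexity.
3.4343

Perplexity is e^H (or exp(H) for natural log).

H = 1.2338 nats
Perplexity = e^1.2338 = 3.4343

Interpretation: The model's uncertainty is equivalent to choosing uniformly among 3.4 options.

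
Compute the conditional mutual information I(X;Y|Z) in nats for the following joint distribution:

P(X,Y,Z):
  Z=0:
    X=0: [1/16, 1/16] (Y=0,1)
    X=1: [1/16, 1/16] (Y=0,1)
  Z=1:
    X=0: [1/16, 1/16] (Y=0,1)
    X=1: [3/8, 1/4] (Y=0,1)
0.0021 nats

Conditional mutual information: I(X;Y|Z) = H(X|Z) + H(Y|Z) - H(X,Y|Z)

H(Z) = 0.5623
H(X,Z) = 1.0735 → H(X|Z) = 0.5112
H(Y,Z) = 1.2450 → H(Y|Z) = 0.6827
H(X,Y,Z) = 1.7541 → H(X,Y|Z) = 1.1918

I(X;Y|Z) = 0.5112 + 0.6827 - 1.1918 = 0.0021 nats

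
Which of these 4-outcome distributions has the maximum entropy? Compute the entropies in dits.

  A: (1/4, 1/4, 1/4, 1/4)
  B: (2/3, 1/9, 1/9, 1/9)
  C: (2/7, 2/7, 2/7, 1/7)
A

For a discrete distribution over n outcomes, entropy is maximized by the uniform distribution.

Computing entropies:
H(A) = 0.6021 dits
H(B) = 0.4355 dits
H(C) = 0.5871 dits

The uniform distribution (where all probabilities equal 1/4) achieves the maximum entropy of log_10(4) = 0.6021 dits.

Distribution A has the highest entropy.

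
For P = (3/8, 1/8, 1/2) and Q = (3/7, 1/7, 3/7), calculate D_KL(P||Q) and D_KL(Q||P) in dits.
D_KL(P||Q) = 0.0045, D_KL(Q||P) = 0.0044

KL divergence is not symmetric: D_KL(P||Q) ≠ D_KL(Q||P) in general.

D_KL(P||Q) = 0.0045 dits
D_KL(Q||P) = 0.0044 dits

No, they are not equal!

This asymmetry is why KL divergence is not a true distance metric.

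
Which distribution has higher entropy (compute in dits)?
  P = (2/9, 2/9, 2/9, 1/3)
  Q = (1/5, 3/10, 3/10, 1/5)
P

Computing entropies in dits:
H(P) = 0.5945
H(Q) = 0.5933

Distribution P has higher entropy.

Intuition: The distribution closer to uniform (more spread out) has higher entropy.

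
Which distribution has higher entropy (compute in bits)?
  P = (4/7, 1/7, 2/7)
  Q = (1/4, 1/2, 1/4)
Q

Computing entropies in bits:
H(P) = 1.3788
H(Q) = 1.5000

Distribution Q has higher entropy.

Intuition: The distribution closer to uniform (more spread out) has higher entropy.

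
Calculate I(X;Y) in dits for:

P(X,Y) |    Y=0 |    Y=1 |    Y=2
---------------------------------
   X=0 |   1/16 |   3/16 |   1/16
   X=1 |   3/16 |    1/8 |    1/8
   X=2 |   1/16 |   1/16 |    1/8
0.0286 dits

Mutual information: I(X;Y) = H(X) + H(Y) - H(X,Y)

Marginals:
P(X) = (5/16, 7/16, 1/4), H(X) = 0.4654 dits
P(Y) = (5/16, 3/8, 5/16), H(Y) = 0.4755 dits

Joint entropy: H(X,Y) = 0.9123 dits

I(X;Y) = 0.4654 + 0.4755 - 0.9123 = 0.0286 dits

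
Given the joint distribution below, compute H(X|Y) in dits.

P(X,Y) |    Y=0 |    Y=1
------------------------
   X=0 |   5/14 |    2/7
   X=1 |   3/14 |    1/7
0.2827 dits

Using the chain rule: H(X|Y) = H(X,Y) - H(Y)

First, compute H(X,Y) = 0.5792 dits

Marginal P(Y) = (4/7, 3/7)
H(Y) = 0.2966 dits

H(X|Y) = H(X,Y) - H(Y) = 0.5792 - 0.2966 = 0.2827 dits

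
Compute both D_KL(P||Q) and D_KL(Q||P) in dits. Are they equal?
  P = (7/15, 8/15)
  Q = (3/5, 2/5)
D_KL(P||Q) = 0.0157, D_KL(Q||P) = 0.0155

KL divergence is not symmetric: D_KL(P||Q) ≠ D_KL(Q||P) in general.

D_KL(P||Q) = 0.0157 dits
D_KL(Q||P) = 0.0155 dits

No, they are not equal!

This asymmetry is why KL divergence is not a true distance metric.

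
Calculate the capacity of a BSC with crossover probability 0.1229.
0.4624 bits

For a binary symmetric channel (BSC) with error probability p:
Capacity C = 1 - H(p) bits per symbol

where H(p) = -p log₂(p) - (1-p) log₂(1-p) is the binary entropy function.

H(0.1229) = 0.5376 bits
C = 1 - 0.5376 = 0.4624 bits per symbol

This means we can reliably transmit up to 0.4624 bits of information per channel use.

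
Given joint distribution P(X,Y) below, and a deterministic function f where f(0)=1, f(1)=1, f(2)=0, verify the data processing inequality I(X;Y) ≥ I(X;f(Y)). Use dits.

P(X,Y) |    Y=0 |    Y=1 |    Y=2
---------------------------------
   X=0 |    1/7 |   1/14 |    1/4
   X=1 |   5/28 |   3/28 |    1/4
I(X;Y) = 0.0013, I(X;f(Y)) = 0.0011, inequality holds: 0.0013 ≥ 0.0011

Data Processing Inequality: For any Markov chain X → Y → Z, we have I(X;Y) ≥ I(X;Z).

Here Z = f(Y) is a deterministic function of Y, forming X → Y → Z.

Original I(X;Y) = 0.0013 dits

After applying f:
P(X,Z) where Z=f(Y):
- P(X,Z=0) = P(X,Y=2)
- P(X,Z=1) = P(X,Y=0) + P(X,Y=1)

I(X;Z) = I(X;f(Y)) = 0.0011 dits

Verification: 0.0013 ≥ 0.0011 ✓

Information cannot be created by processing; the function f can only lose information about X.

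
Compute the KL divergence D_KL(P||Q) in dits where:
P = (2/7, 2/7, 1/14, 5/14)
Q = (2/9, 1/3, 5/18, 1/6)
0.0881 dits

KL divergence: D_KL(P||Q) = Σ p(x) log(p(x)/q(x))

Computing term by term:
  x=0: 2/7 × log_10[(2/7)/(2/9)] = 2/7 × 0.1091 = 0.0312
  x=1: 2/7 × log_10[(2/7)/(1/3)] = 2/7 × -0.0669 = -0.0191
  x=2: 1/14 × log_10[(1/14)/(5/18)] = 1/14 × -0.5898 = -0.0421
  x=3: 5/14 × log_10[(5/14)/(1/6)] = 5/14 × 0.3310 = 0.1182

D_KL(P||Q) = 0.0881 dits

Note: KL divergence is always non-negative and equals 0 iff P = Q.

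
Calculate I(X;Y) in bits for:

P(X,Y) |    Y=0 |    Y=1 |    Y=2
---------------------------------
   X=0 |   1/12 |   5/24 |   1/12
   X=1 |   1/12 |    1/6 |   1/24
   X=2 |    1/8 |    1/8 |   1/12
0.0290 bits

Mutual information: I(X;Y) = H(X) + H(Y) - H(X,Y)

Marginals:
P(X) = (3/8, 7/24, 1/3), H(X) = 1.5774 bits
P(Y) = (7/24, 1/2, 5/24), H(Y) = 1.4899 bits

Joint entropy: H(X,Y) = 3.0383 bits

I(X;Y) = 1.5774 + 1.4899 - 3.0383 = 0.0290 bits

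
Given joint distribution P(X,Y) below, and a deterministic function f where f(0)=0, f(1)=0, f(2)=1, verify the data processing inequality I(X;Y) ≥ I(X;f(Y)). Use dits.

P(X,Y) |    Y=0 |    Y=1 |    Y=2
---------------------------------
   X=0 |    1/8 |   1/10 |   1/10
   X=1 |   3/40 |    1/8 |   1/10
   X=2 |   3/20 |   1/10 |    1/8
I(X;Y) = 0.0055, I(X;f(Y)) = 0.0001, inequality holds: 0.0055 ≥ 0.0001

Data Processing Inequality: For any Markov chain X → Y → Z, we have I(X;Y) ≥ I(X;Z).

Here Z = f(Y) is a deterministic function of Y, forming X → Y → Z.

Original I(X;Y) = 0.0055 dits

After applying f:
P(X,Z) where Z=f(Y):
- P(X,Z=0) = P(X,Y=0) + P(X,Y=1)
- P(X,Z=1) = P(X,Y=2)

I(X;Z) = I(X;f(Y)) = 0.0001 dits

Verification: 0.0055 ≥ 0.0001 ✓

Information cannot be created by processing; the function f can only lose information about X.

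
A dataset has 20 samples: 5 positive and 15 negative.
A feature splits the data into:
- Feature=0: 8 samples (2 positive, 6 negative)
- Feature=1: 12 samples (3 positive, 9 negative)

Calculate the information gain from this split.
0.0000 bits

Information Gain = H(Y) - H(Y|Feature)

Before split:
P(positive) = 5/20 = 0.2500
H(Y) = 0.8113 bits

After split:
Feature=0: H = 0.8113 bits (weight = 8/20)
Feature=1: H = 0.8113 bits (weight = 12/20)
H(Y|Feature) = (8/20)×0.8113 + (12/20)×0.8113 = 0.8113 bits

Information Gain = 0.8113 - 0.8113 = 0.0000 bits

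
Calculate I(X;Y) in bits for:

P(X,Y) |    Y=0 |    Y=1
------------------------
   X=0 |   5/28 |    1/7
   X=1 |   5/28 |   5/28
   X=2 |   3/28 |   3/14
0.0254 bits

Mutual information: I(X;Y) = H(X) + H(Y) - H(X,Y)

Marginals:
P(X) = (9/28, 5/14, 9/28), H(X) = 1.5831 bits
P(Y) = (13/28, 15/28), H(Y) = 0.9963 bits

Joint entropy: H(X,Y) = 2.5540 bits

I(X;Y) = 1.5831 + 0.9963 - 2.5540 = 0.0254 bits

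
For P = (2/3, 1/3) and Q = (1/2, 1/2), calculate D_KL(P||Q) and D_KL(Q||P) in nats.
D_KL(P||Q) = 0.0566, D_KL(Q||P) = 0.0589

KL divergence is not symmetric: D_KL(P||Q) ≠ D_KL(Q||P) in general.

D_KL(P||Q) = 0.0566 nats
D_KL(Q||P) = 0.0589 nats

No, they are not equal!

This asymmetry is why KL divergence is not a true distance metric.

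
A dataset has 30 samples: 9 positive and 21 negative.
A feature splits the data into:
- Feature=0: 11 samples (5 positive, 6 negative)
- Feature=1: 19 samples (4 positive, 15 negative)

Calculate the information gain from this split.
0.0466 bits

Information Gain = H(Y) - H(Y|Feature)

Before split:
P(positive) = 9/30 = 0.3000
H(Y) = 0.8813 bits

After split:
Feature=0: H = 0.9940 bits (weight = 11/30)
Feature=1: H = 0.7425 bits (weight = 19/30)
H(Y|Feature) = (11/30)×0.9940 + (19/30)×0.7425 = 0.8347 bits

Information Gain = 0.8813 - 0.8347 = 0.0466 bits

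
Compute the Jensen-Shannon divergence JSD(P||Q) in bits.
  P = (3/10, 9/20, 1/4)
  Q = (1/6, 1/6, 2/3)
0.1336 bits

Jensen-Shannon divergence is:
JSD(P||Q) = 0.5 × D_KL(P||M) + 0.5 × D_KL(Q||M)
where M = 0.5 × (P + Q) is the mixture distribution.

M = 0.5 × (3/10, 9/20, 1/4) + 0.5 × (1/6, 1/6, 2/3) = (7/30, 0.308333, 11/24)

D_KL(P||M) = 0.1356 bits
D_KL(Q||M) = 0.1316 bits

JSD(P||Q) = 0.5 × 0.1356 + 0.5 × 0.1316 = 0.1336 bits

Unlike KL divergence, JSD is symmetric and bounded: 0 ≤ JSD ≤ log(2).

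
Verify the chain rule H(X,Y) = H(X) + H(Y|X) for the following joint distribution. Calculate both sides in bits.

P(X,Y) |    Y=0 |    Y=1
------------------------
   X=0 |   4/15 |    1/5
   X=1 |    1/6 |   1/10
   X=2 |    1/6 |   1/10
H(X,Y) = 2.4989, H(X) = 1.5301, H(Y|X) = 0.9688 (all in bits)

Chain rule: H(X,Y) = H(X) + H(Y|X)

Left side — joint entropy directly:
H(X,Y) = -Σ p(x,y) log p(x,y) = 2.4989 bits

Right side — compute H(Y|X) from the conditional distributions:
P(X) = (7/15, 4/15, 4/15), so H(X) = 1.5301 bits
H(Y|X) = Σ_x P(X=x) · H(Y|X=x):
  P(Y|X=0) = (4/7, 3/7), H(Y|X=0) = 0.9852, weight P(X=0) = 7/15
  P(Y|X=1) = (5/8, 3/8), H(Y|X=1) = 0.9544, weight P(X=1) = 4/15
  P(Y|X=2) = (5/8, 3/8), H(Y|X=2) = 0.9544, weight P(X=2) = 4/15
H(Y|X) = 0.9688 bits

H(X) + H(Y|X) = 1.5301 + 0.9688 = 2.4989 bits

Both sides equal 2.4989 bits. ✓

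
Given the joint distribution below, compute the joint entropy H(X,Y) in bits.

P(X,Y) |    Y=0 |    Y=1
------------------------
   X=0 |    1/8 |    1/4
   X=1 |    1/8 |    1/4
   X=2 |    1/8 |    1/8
2.5000 bits

Joint entropy is H(X,Y) = -Σ_{x,y} p(x,y) log p(x,y).

Summing over all non-zero entries:
H(X,Y) = -[1/8·log_2(1/8) + 1/4·log_2(1/4) + 1/8·log_2(1/8) + 1/4·log_2(1/4) + 1/8·log_2(1/8) + 1/8·log_2(1/8)]
H(X,Y) = 2.5000 bits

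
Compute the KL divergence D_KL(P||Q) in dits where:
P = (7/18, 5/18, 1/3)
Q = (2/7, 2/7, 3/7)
0.0123 dits

KL divergence: D_KL(P||Q) = Σ p(x) log(p(x)/q(x))

Computing term by term:
  x=0: 7/18 × log_10[(7/18)/(2/7)] = 7/18 × 0.1339 = 0.0521
  x=1: 5/18 × log_10[(5/18)/(2/7)] = 5/18 × -0.0122 = -0.0034
  x=2: 1/3 × log_10[(1/3)/(3/7)] = 1/3 × -0.1091 = -0.0364

D_KL(P||Q) = 0.0123 dits

Note: KL divergence is always non-negative and equals 0 iff P = Q.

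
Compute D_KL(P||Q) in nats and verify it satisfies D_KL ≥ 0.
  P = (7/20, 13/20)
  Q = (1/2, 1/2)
0.0457 nats

KL divergence satisfies the Gibbs inequality: D_KL(P||Q) ≥ 0 for all distributions P, Q.

D_KL(P||Q) = Σ p(x) log(p(x)/q(x))
Term by term:
  x=0: 7/20 × log_e[(7/20)/(1/2)] = -0.1248
  x=1: 13/20 × log_e[(13/20)/(1/2)] = 0.1705
D_KL(P||Q) = 0.0457 nats

D_KL(P||Q) = 0.0457 ≥ 0 ✓

This non-negativity is a fundamental property: relative entropy cannot be negative because it measures how different Q is from P.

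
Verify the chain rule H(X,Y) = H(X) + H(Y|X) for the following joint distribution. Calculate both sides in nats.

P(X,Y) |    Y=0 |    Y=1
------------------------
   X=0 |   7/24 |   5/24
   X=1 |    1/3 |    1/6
H(X,Y) = 1.3510, H(X) = 0.6931, H(Y|X) = 0.6579 (all in nats)

Chain rule: H(X,Y) = H(X) + H(Y|X)

Left side — joint entropy directly:
H(X,Y) = -Σ p(x,y) log p(x,y) = 1.3510 nats

Right side — compute H(Y|X) from the conditional distributions:
P(X) = (1/2, 1/2), so H(X) = 0.6931 nats
H(Y|X) = Σ_x P(X=x) · H(Y|X=x):
  P(Y|X=0) = (7/12, 5/12), H(Y|X=0) = 0.6792, weight P(X=0) = 1/2
  P(Y|X=1) = (2/3, 1/3), H(Y|X=1) = 0.6365, weight P(X=1) = 1/2
H(Y|X) = 0.6579 nats

H(X) + H(Y|X) = 0.6931 + 0.6579 = 1.3510 nats

Both sides equal 1.3510 nats. ✓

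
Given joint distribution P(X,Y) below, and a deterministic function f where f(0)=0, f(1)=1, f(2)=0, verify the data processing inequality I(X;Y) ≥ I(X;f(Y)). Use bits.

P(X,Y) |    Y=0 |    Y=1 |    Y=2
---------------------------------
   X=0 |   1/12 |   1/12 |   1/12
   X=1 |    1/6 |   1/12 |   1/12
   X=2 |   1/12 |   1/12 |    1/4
I(X;Y) = 0.0871, I(X;f(Y)) = 0.0105, inequality holds: 0.0871 ≥ 0.0105

Data Processing Inequality: For any Markov chain X → Y → Z, we have I(X;Y) ≥ I(X;Z).

Here Z = f(Y) is a deterministic function of Y, forming X → Y → Z.

Original I(X;Y) = 0.0871 bits

After applying f:
P(X,Z) where Z=f(Y):
- P(X,Z=0) = P(X,Y=0) + P(X,Y=2)
- P(X,Z=1) = P(X,Y=1)

I(X;Z) = I(X;f(Y)) = 0.0105 bits

Verification: 0.0871 ≥ 0.0105 ✓

Information cannot be created by processing; the function f can only lose information about X.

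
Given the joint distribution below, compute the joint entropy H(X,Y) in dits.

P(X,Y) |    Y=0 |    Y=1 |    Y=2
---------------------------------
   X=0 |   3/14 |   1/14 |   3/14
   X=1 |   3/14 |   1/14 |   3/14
0.7372 dits

Joint entropy is H(X,Y) = -Σ_{x,y} p(x,y) log p(x,y).

Summing over all non-zero entries:
H(X,Y) = -[3/14·log_10(3/14) + 1/14·log_10(1/14) + 3/14·log_10(3/14) + 3/14·log_10(3/14) + 1/14·log_10(1/14) + 3/14·log_10(3/14)]
H(X,Y) = 0.7372 dits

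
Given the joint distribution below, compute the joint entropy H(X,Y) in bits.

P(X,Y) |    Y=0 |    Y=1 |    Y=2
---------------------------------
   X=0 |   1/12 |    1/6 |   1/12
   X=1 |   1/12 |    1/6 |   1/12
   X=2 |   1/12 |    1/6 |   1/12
3.0850 bits

Joint entropy is H(X,Y) = -Σ_{x,y} p(x,y) log p(x,y).

Summing over all non-zero entries:
H(X,Y) = -[1/12·log_2(1/12) + 1/6·log_2(1/6) + 1/12·log_2(1/12) + 1/12·log_2(1/12) + 1/6·log_2(1/6) + 1/12·log_2(1/12) + 1/12·log_2(1/12) + 1/6·log_2(1/6) + 1/12·log_2(1/12)]
H(X,Y) = 3.0850 bits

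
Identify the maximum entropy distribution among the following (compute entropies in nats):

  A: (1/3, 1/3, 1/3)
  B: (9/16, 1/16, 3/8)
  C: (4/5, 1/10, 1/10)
A

For a discrete distribution over n outcomes, entropy is maximized by the uniform distribution.

Computing entropies:
H(A) = 1.0986 nats
H(B) = 0.8647 nats
H(C) = 0.6390 nats

The uniform distribution (where all probabilities equal 1/3) achieves the maximum entropy of log_e(3) = 1.0986 nats.

Distribution A has the highest entropy.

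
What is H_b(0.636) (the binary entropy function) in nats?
0.6557 nats

The binary entropy function is:
H(p) = -p log(p) - (1-p) log(1-p)

H(0.636) = -0.636 × log_e(0.636) - 0.364 × log_e(0.364)
H(0.636) = 0.6557 nats

Note: Binary entropy is maximized at p=0.5 (H=1 bit) and minimized at p=0 or p=1 (H=0).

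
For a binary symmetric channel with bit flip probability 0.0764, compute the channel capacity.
0.6106 bits

For a binary symmetric channel (BSC) with error probability p:
Capacity C = 1 - H(p) bits per symbol

where H(p) = -p log₂(p) - (1-p) log₂(1-p) is the binary entropy function.

H(0.0764) = 0.3894 bits
C = 1 - 0.3894 = 0.6106 bits per symbol

This means we can reliably transmit up to 0.6106 bits of information per channel use.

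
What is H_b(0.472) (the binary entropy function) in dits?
0.3003 dits

The binary entropy function is:
H(p) = -p log(p) - (1-p) log(1-p)

H(0.472) = -0.472 × log_10(0.472) - 0.528 × log_10(0.528)
H(0.472) = 0.3003 dits

Note: Binary entropy is maximized at p=0.5 (H=1 bit) and minimized at p=0 or p=1 (H=0).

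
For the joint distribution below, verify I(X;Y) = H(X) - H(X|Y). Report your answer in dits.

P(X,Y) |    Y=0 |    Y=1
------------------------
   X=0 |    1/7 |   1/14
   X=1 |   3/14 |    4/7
I(X;Y) = 0.0239 dits

Mutual information has multiple equivalent forms:
- I(X;Y) = H(X) - H(X|Y)
- I(X;Y) = H(Y) - H(Y|X)
- I(X;Y) = H(X) + H(Y) - H(X,Y)

Computing all quantities:
H(X) = 0.2257, H(Y) = 0.2831, H(X,Y) = 0.4848
H(X|Y) = 0.2018, H(Y|X) = 0.2592

Verification:
H(X) - H(X|Y) = 0.2257 - 0.2018 = 0.0239
H(Y) - H(Y|X) = 0.2831 - 0.2592 = 0.0239
H(X) + H(Y) - H(X,Y) = 0.2257 + 0.2831 - 0.4848 = 0.0239

All forms give I(X;Y) = 0.0239 dits. ✓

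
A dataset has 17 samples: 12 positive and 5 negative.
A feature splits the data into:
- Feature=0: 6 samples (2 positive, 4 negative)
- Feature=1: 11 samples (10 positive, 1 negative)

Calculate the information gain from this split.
0.2655 bits

Information Gain = H(Y) - H(Y|Feature)

Before split:
P(positive) = 12/17 = 0.7059
H(Y) = 0.8740 bits

After split:
Feature=0: H = 0.9183 bits (weight = 6/17)
Feature=1: H = 0.4395 bits (weight = 11/17)
H(Y|Feature) = (6/17)×0.9183 + (11/17)×0.4395 = 0.6085 bits

Information Gain = 0.8740 - 0.6085 = 0.2655 bits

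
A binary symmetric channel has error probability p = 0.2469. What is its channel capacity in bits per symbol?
0.1937 bits

For a binary symmetric channel (BSC) with error probability p:
Capacity C = 1 - H(p) bits per symbol

where H(p) = -p log₂(p) - (1-p) log₂(1-p) is the binary entropy function.

H(0.2469) = 0.8063 bits
C = 1 - 0.8063 = 0.1937 bits per symbol

This means we can reliably transmit up to 0.1937 bits of information per channel use.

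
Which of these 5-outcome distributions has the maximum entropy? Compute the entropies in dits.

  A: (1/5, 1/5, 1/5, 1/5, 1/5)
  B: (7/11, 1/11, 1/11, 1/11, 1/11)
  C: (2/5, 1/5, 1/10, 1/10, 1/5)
A

For a discrete distribution over n outcomes, entropy is maximized by the uniform distribution.

Computing entropies:
H(A) = 0.6990 dits
H(B) = 0.5036 dits
H(C) = 0.6388 dits

The uniform distribution (where all probabilities equal 1/5) achieves the maximum entropy of log_10(5) = 0.6990 dits.

Distribution A has the highest entropy.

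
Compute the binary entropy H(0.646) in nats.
0.6499 nats

The binary entropy function is:
H(p) = -p log(p) - (1-p) log(1-p)

H(0.646) = -0.646 × log_e(0.646) - 0.354 × log_e(0.354)
H(0.646) = 0.6499 nats

Note: Binary entropy is maximized at p=0.5 (H=1 bit) and minimized at p=0 or p=1 (H=0).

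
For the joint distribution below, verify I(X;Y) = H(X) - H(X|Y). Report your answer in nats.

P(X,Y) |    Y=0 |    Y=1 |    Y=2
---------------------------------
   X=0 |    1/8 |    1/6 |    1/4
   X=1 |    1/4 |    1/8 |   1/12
I(X;Y) = 0.0644 nats

Mutual information has multiple equivalent forms:
- I(X;Y) = H(X) - H(X|Y)
- I(X;Y) = H(Y) - H(Y|X)
- I(X;Y) = H(X) + H(Y) - H(X,Y)

Computing all quantities:
H(X) = 0.6897, H(Y) = 1.0934, H(X,Y) = 1.7187
H(X|Y) = 0.6253, H(Y|X) = 1.0290

Verification:
H(X) - H(X|Y) = 0.6897 - 0.6253 = 0.0644
H(Y) - H(Y|X) = 1.0934 - 1.0290 = 0.0644
H(X) + H(Y) - H(X,Y) = 0.6897 + 1.0934 - 1.7187 = 0.0644

All forms give I(X;Y) = 0.0644 nats. ✓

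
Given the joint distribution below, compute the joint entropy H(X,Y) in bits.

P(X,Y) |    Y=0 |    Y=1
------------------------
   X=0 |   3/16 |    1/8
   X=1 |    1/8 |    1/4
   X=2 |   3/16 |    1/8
2.5306 bits

Joint entropy is H(X,Y) = -Σ_{x,y} p(x,y) log p(x,y).

Summing over all non-zero entries:
H(X,Y) = -[3/16·log_2(3/16) + 1/8·log_2(1/8) + 1/8·log_2(1/8) + 1/4·log_2(1/4) + 3/16·log_2(3/16) + 1/8·log_2(1/8)]
H(X,Y) = 2.5306 bits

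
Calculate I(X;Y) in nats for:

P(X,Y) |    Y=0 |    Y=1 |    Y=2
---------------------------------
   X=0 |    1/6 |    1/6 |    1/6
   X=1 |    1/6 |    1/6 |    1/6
0.0000 nats

Mutual information: I(X;Y) = H(X) + H(Y) - H(X,Y)

Marginals:
P(X) = (1/2, 1/2), H(X) = 0.6931 nats
P(Y) = (1/3, 1/3, 1/3), H(Y) = 1.0986 nats

Joint entropy: H(X,Y) = 1.7918 nats

I(X;Y) = 0.6931 + 1.0986 - 1.7918 = 0.0000 nats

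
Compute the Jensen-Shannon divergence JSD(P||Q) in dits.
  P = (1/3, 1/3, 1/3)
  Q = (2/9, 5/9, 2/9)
0.0110 dits

Jensen-Shannon divergence is:
JSD(P||Q) = 0.5 × D_KL(P||M) + 0.5 × D_KL(Q||M)
where M = 0.5 × (P + Q) is the mixture distribution.

M = 0.5 × (1/3, 1/3, 1/3) + 0.5 × (2/9, 5/9, 2/9) = (5/18, 4/9, 5/18)

D_KL(P||M) = 0.0111 dits
D_KL(Q||M) = 0.0108 dits

JSD(P||Q) = 0.5 × 0.0111 + 0.5 × 0.0108 = 0.0110 dits

Unlike KL divergence, JSD is symmetric and bounded: 0 ≤ JSD ≤ log(2).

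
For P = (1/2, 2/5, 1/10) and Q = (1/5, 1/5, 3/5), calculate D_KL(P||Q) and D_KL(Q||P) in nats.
D_KL(P||Q) = 0.5562, D_KL(Q||P) = 0.7532

KL divergence is not symmetric: D_KL(P||Q) ≠ D_KL(Q||P) in general.

D_KL(P||Q) = 0.5562 nats
D_KL(Q||P) = 0.7532 nats

No, they are not equal!

This asymmetry is why KL divergence is not a true distance metric.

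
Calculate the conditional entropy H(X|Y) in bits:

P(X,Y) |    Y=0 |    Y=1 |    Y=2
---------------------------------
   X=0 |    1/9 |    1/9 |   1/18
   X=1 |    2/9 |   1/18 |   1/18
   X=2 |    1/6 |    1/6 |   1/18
1.5158 bits

Using the chain rule: H(X|Y) = H(X,Y) - H(Y)

First, compute H(X,Y) = 2.9749 bits

Marginal P(Y) = (1/2, 1/3, 1/6)
H(Y) = 1.4591 bits

H(X|Y) = H(X,Y) - H(Y) = 2.9749 - 1.4591 = 1.5158 bits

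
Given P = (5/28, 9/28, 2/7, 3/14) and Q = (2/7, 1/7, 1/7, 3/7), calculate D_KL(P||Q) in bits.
0.3264 bits

KL divergence: D_KL(P||Q) = Σ p(x) log(p(x)/q(x))

Computing term by term:
  x=0: 5/28 × log_2[(5/28)/(2/7)] = 5/28 × -0.6781 = -0.1211
  x=1: 9/28 × log_2[(9/28)/(1/7)] = 9/28 × 1.1699 = 0.3760
  x=2: 2/7 × log_2[(2/7)/(1/7)] = 2/7 × 1.0000 = 0.2857
  x=3: 3/14 × log_2[(3/14)/(3/7)] = 3/14 × -1.0000 = -0.2143

D_KL(P||Q) = 0.3264 bits

Note: KL divergence is always non-negative and equals 0 iff P = Q.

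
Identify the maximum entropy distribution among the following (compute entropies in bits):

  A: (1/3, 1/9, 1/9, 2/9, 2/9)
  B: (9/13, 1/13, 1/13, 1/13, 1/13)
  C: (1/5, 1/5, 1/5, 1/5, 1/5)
C

For a discrete distribution over n outcomes, entropy is maximized by the uniform distribution.

Computing entropies:
H(A) = 2.1972 bits
H(B) = 1.5059 bits
H(C) = 2.3219 bits

The uniform distribution (where all probabilities equal 1/5) achieves the maximum entropy of log_2(5) = 2.3219 bits.

Distribution C has the highest entropy.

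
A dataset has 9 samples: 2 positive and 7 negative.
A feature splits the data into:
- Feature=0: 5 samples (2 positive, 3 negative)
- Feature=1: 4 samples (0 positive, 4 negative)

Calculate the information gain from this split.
0.2248 bits

Information Gain = H(Y) - H(Y|Feature)

Before split:
P(positive) = 2/9 = 0.2222
H(Y) = 0.7642 bits

After split:
Feature=0: H = 0.9710 bits (weight = 5/9)
Feature=1: H = 0.0000 bits (weight = 4/9)
H(Y|Feature) = (5/9)×0.9710 + (4/9)×0.0000 = 0.5394 bits

Information Gain = 0.7642 - 0.5394 = 0.2248 bits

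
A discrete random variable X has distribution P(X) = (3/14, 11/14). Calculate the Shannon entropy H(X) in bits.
0.7496 bits

Shannon entropy is H(X) = -Σ p(x) log p(x).

For P = (3/14, 11/14):
H = -3/14 × log_2(3/14) -11/14 × log_2(11/14)
H = 0.7496 bits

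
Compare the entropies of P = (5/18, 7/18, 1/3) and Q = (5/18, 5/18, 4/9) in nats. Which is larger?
P

Computing entropies in nats:
H(P) = 1.0893
H(Q) = 1.0720

Distribution P has higher entropy.

Intuition: The distribution closer to uniform (more spread out) has higher entropy.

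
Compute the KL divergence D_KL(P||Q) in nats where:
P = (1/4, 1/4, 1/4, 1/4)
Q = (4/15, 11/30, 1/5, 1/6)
0.0453 nats

KL divergence: D_KL(P||Q) = Σ p(x) log(p(x)/q(x))

Computing term by term:
  x=0: 1/4 × log_e[(1/4)/(4/15)] = 1/4 × -0.0645 = -0.0161
  x=1: 1/4 × log_e[(1/4)/(11/30)] = 1/4 × -0.3830 = -0.0957
  x=2: 1/4 × log_e[(1/4)/(1/5)] = 1/4 × 0.2231 = 0.0558
  x=3: 1/4 × log_e[(1/4)/(1/6)] = 1/4 × 0.4055 = 0.1014

D_KL(P||Q) = 0.0453 nats

Note: KL divergence is always non-negative and equals 0 iff P = Q.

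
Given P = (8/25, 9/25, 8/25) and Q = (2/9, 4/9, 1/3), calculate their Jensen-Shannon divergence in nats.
0.0067 nats

Jensen-Shannon divergence is:
JSD(P||Q) = 0.5 × D_KL(P||M) + 0.5 × D_KL(Q||M)
where M = 0.5 × (P + Q) is the mixture distribution.

M = 0.5 × (8/25, 9/25, 8/25) + 0.5 × (2/9, 4/9, 1/3) = (0.271111, 0.402222, 0.326667)

D_KL(P||M) = 0.0065 nats
D_KL(Q||M) = 0.0069 nats

JSD(P||Q) = 0.5 × 0.0065 + 0.5 × 0.0069 = 0.0067 nats

Unlike KL divergence, JSD is symmetric and bounded: 0 ≤ JSD ≤ log(2).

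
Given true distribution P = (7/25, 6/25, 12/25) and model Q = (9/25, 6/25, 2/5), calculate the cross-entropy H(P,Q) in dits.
0.4640 dits

Cross-entropy: H(P,Q) = -Σ p(x) log q(x)

Alternatively: H(P,Q) = H(P) + D_KL(P||Q)
H(P) = 0.4565 dits
D_KL(P||Q) = 0.0074 dits

H(P,Q) = 0.4565 + 0.0074 = 0.4640 dits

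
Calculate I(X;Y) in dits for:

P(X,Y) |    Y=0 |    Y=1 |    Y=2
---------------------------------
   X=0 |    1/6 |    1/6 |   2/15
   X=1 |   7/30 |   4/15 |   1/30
0.0205 dits

Mutual information: I(X;Y) = H(X) + H(Y) - H(X,Y)

Marginals:
P(X) = (7/15, 8/15), H(X) = 0.3001 dits
P(Y) = (2/5, 13/30, 1/6), H(Y) = 0.4462 dits

Joint entropy: H(X,Y) = 0.7258 dits

I(X;Y) = 0.3001 + 0.4462 - 0.7258 = 0.0205 dits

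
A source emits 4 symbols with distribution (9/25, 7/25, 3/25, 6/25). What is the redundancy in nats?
0.0651 nats

Redundancy measures how far a source is from maximum entropy:
R = H_max - H(X)

Maximum entropy for 4 symbols: H_max = log_e(4) = 1.3863 nats
Actual entropy: H(X) = 1.3212 nats
Redundancy: R = 1.3863 - 1.3212 = 0.0651 nats

This redundancy represents potential for compression: the source could be compressed by 0.0651 nats per symbol.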